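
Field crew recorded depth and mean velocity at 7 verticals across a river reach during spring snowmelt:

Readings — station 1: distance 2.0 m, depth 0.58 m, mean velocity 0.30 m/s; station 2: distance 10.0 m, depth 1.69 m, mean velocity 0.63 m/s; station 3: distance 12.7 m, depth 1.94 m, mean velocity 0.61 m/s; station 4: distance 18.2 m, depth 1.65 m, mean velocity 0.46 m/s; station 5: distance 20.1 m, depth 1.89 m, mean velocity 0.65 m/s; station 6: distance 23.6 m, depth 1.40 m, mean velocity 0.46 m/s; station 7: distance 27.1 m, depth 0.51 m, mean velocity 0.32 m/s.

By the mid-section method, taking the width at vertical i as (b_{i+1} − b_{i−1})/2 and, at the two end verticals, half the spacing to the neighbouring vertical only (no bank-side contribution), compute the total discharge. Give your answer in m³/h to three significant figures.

w_1 = (10.0 − 2.0)/2 = 4 m; q_1 = 0.30 × 0.58 × 4 = 0.6960 m³/s
w_2 = (12.7 − 2.0)/2 = 5.35 m; q_2 = 0.63 × 1.69 × 5.35 = 5.696 m³/s
w_3 = (18.2 − 10.0)/2 = 4.1 m; q_3 = 0.61 × 1.94 × 4.1 = 4.852 m³/s
w_4 = (20.1 − 12.7)/2 = 3.7 m; q_4 = 0.46 × 1.65 × 3.7 = 2.808 m³/s
w_5 = (23.6 − 18.2)/2 = 2.7 m; q_5 = 0.65 × 1.89 × 2.7 = 3.317 m³/s
w_6 = (27.1 − 20.1)/2 = 3.5 m; q_6 = 0.46 × 1.40 × 3.5 = 2.254 m³/s
w_7 = (27.1 − 23.6)/2 = 1.75 m; q_7 = 0.32 × 0.51 × 1.75 = 0.2856 m³/s
Q = Σ qᵢ = 19.91 m³/s
= 19.91 × 3600 = 71670 m³/h

71700 m³/h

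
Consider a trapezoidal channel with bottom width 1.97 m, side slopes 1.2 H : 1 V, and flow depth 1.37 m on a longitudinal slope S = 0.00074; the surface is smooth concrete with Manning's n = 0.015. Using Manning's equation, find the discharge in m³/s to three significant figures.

7.69 m³/s

A = (b + z·y)·y = (1.97 + 1.2×1.37)×1.37 = 4.951 m²
P = b + 2y√(1+z²) = 1.97 + 2×1.37×√(1+1.2²) = 6.250 m
R = A/P = 4.951/6.250 = 0.7922 m
Q = (1/n)·A·R^(2/3)·S^(1/2) = (1/0.015) × 4.951 × 0.7922^(2/3) × 0.00074^(1/2) = 7.687 m³/s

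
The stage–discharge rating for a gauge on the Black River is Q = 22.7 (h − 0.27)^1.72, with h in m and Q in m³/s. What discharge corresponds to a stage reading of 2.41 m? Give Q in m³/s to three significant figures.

84.0 m³/s

Q = 22.7 × (2.41 − 0.27)^1.72 = 22.7 × 2.14^1.72 = 84.01 m³/s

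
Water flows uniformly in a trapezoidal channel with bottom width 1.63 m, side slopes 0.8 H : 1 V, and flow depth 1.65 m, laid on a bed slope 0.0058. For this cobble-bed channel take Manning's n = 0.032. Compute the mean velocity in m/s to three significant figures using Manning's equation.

2.10 m/s

A = (b + z·y)·y = (1.63 + 0.8×1.65)×1.65 = 4.868 m²
P = b + 2y√(1+z²) = 1.63 + 2×1.65×√(1+0.8²) = 5.856 m
R = A/P = 4.868/5.856 = 0.8312 m
Q = (1/n)·A·R^(2/3)·S^(1/2) = (1/0.032) × 4.868 × 0.8312^(2/3) × 0.0058^(1/2) = 10.24 m³/s
V = Q/A = 10.24/4.868 = 2.104 m/s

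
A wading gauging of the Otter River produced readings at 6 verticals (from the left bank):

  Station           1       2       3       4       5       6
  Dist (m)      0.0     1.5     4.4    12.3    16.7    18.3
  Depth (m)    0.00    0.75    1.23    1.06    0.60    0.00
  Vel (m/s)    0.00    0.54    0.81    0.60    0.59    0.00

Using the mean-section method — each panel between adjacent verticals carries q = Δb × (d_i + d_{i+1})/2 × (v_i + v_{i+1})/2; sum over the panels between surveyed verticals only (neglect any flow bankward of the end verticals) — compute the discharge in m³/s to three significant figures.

10.8 m³/s

Panel 1-2: Δb = 1.5 m, d̄ = (0.00+0.75)/2 = 0.375, v̄ = (0.00+0.54)/2 = 0.27 → q = 1.5×0.375×0.27 = 0.1519 m³/s
Panel 2-3: Δb = 2.9 m, d̄ = (0.75+1.23)/2 = 0.99, v̄ = (0.54+0.81)/2 = 0.675 → q = 2.9×0.99×0.675 = 1.938 m³/s
Panel 3-4: Δb = 7.9 m, d̄ = (1.23+1.06)/2 = 1.145, v̄ = (0.81+0.60)/2 = 0.705 → q = 7.9×1.145×0.705 = 6.377 m³/s
Panel 4-5: Δb = 4.4 m, d̄ = (1.06+0.60)/2 = 0.83, v̄ = (0.60+0.59)/2 = 0.595 → q = 4.4×0.83×0.595 = 2.173 m³/s
Panel 5-6: Δb = 1.6 m, d̄ = (0.60+0.00)/2 = 0.3, v̄ = (0.59+0.00)/2 = 0.295 → q = 1.6×0.3×0.295 = 0.1416 m³/s
Q = Σ q = 10.78 m³/s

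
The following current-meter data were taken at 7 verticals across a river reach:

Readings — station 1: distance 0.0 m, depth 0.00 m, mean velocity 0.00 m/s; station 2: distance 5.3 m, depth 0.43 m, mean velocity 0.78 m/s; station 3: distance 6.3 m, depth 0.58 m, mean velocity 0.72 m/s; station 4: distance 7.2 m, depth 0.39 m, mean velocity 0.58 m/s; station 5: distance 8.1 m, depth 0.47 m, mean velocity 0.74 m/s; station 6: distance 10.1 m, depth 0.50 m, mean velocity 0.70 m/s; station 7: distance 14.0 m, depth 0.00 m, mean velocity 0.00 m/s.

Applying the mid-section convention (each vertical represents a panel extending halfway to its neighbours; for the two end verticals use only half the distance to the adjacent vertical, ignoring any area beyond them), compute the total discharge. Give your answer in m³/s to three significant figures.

w_2 = (6.3 − 0.0)/2 = 3.15 m; q_2 = 0.78 × 0.43 × 3.15 = 1.057 m³/s
w_3 = (7.2 − 5.3)/2 = 0.95 m; q_3 = 0.72 × 0.58 × 0.95 = 0.3967 m³/s
w_4 = (8.1 − 6.3)/2 = 0.9 m; q_4 = 0.58 × 0.39 × 0.9 = 0.2036 m³/s
w_5 = (10.1 − 7.2)/2 = 1.45 m; q_5 = 0.74 × 0.47 × 1.45 = 0.5043 m³/s
w_6 = (14.0 − 8.1)/2 = 2.95 m; q_6 = 0.70 × 0.50 × 2.95 = 1.033 m³/s
Stations 1, 7 contribute zero (depth or velocity is 0).
Q = Σ qᵢ = 3.194 m³/s

3.19 m³/s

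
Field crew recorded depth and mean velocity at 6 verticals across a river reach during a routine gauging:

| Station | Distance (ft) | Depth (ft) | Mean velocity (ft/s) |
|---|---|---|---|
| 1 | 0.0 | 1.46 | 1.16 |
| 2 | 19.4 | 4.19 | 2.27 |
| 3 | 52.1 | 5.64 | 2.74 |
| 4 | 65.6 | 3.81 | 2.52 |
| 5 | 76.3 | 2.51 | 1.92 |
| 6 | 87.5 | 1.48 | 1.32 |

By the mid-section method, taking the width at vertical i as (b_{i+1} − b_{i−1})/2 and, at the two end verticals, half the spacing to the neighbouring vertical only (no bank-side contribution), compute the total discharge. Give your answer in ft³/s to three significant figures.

801 ft³/s

w_1 = (19.4 − 0.0)/2 = 9.7 ft; q_1 = 1.16 × 1.46 × 9.7 = 16.43 ft³/s
w_2 = (52.1 − 0.0)/2 = 26.05 ft; q_2 = 2.27 × 4.19 × 26.05 = 247.8 ft³/s
w_3 = (65.6 − 19.4)/2 = 23.1 ft; q_3 = 2.74 × 5.64 × 23.1 = 357.0 ft³/s
w_4 = (76.3 − 52.1)/2 = 12.1 ft; q_4 = 2.52 × 3.81 × 12.1 = 116.2 ft³/s
w_5 = (87.5 − 65.6)/2 = 10.95 ft; q_5 = 1.92 × 2.51 × 10.95 = 52.77 ft³/s
w_6 = (87.5 − 76.3)/2 = 5.6 ft; q_6 = 1.32 × 1.48 × 5.6 = 10.94 ft³/s
Q = Σ qᵢ = 801.1 ft³/s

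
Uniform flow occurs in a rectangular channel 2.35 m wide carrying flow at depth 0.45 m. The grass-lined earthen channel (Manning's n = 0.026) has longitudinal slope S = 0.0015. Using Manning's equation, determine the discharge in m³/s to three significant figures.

0.745 m³/s

A = b·y = 2.35 × 0.45 = 1.058 m²
P = b + 2y = 2.35 + 2×0.45 = 3.250 m
R = A/P = 1.058/3.250 = 0.3254 m
Q = (1/n)·A·R^(2/3)·S^(1/2) = (1/0.026) × 1.058 × 0.3254^(2/3) × 0.0015^(1/2) = 0.7452 m³/s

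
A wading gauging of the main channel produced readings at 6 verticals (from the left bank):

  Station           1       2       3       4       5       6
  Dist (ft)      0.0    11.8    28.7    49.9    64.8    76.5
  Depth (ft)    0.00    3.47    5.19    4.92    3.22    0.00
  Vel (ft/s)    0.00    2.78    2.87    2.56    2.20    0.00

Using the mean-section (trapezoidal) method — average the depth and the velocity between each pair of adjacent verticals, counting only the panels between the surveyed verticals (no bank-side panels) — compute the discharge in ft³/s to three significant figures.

Panel 1-2: Δb = 11.8 ft, d̄ = (0.00+3.47)/2 = 1.735, v̄ = (0.00+2.78)/2 = 1.39 → q = 11.8×1.735×1.39 = 28.46 ft³/s
Panel 2-3: Δb = 16.9 ft, d̄ = (3.47+5.19)/2 = 4.33, v̄ = (2.78+2.87)/2 = 2.825 → q = 16.9×4.33×2.825 = 206.7 ft³/s
Panel 3-4: Δb = 21.2 ft, d̄ = (5.19+4.92)/2 = 5.055, v̄ = (2.87+2.56)/2 = 2.715 → q = 21.2×5.055×2.715 = 291.0 ft³/s
Panel 4-5: Δb = 14.9 ft, d̄ = (4.92+3.22)/2 = 4.07, v̄ = (2.56+2.20)/2 = 2.38 → q = 14.9×4.07×2.38 = 144.3 ft³/s
Panel 5-6: Δb = 11.7 ft, d̄ = (3.22+0.00)/2 = 1.61, v̄ = (2.20+0.00)/2 = 1.1 → q = 11.7×1.61×1.1 = 20.72 ft³/s
Q = Σ q = 691.2 ft³/s

691 ft³/s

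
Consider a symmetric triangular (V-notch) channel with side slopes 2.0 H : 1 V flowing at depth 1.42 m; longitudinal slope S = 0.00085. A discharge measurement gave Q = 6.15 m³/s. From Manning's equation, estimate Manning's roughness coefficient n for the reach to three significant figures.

0.0141

A = z·y² = 2.0×1.42² = 4.033 m²
P = 2y√(1+z²) = 2×1.42×√(1+2.0²) = 6.350 m
R = A/P = 4.033/6.350 = 0.6350 m
n = (1/Q)·A·R^(2/3)·S^(1/2) = (1/6.15) × 4.033 × 0.7388 × 0.02915 = 0.01412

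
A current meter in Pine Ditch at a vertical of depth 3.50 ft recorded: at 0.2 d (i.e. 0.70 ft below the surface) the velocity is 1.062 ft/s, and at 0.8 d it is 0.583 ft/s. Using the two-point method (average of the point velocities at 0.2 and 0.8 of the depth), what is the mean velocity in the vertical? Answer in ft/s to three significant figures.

0.823 ft/s

v̄ = (1.062 + 0.583) / 2 = 0.8225 ft/s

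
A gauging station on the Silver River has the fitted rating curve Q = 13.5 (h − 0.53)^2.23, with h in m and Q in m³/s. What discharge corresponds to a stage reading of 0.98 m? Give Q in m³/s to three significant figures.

2.28 m³/s

Q = 13.5 × (0.98 − 0.53)^2.23 = 13.5 × 0.45^2.23 = 2.275 m³/s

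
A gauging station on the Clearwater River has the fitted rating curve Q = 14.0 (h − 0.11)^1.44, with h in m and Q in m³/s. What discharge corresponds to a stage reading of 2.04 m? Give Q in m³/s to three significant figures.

36.1 m³/s

Q = 14.0 × (2.04 − 0.11)^1.44 = 14.0 × 1.93^1.44 = 36.09 m³/s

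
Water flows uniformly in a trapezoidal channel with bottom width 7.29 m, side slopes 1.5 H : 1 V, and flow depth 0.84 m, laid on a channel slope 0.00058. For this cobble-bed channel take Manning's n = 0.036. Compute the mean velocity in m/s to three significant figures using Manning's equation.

A = (b + z·y)·y = (7.29 + 1.5×0.84)×0.84 = 7.182 m²
P = b + 2y√(1+z²) = 7.29 + 2×0.84×√(1+1.5²) = 10.32 m
R = A/P = 7.182/10.32 = 0.6960 m
Q = (1/n)·A·R^(2/3)·S^(1/2) = (1/0.036) × 7.182 × 0.6960^(2/3) × 0.00058^(1/2) = 3.773 m³/s
V = Q/A = 3.773/7.182 = 0.5254 m/s

0.525 m/s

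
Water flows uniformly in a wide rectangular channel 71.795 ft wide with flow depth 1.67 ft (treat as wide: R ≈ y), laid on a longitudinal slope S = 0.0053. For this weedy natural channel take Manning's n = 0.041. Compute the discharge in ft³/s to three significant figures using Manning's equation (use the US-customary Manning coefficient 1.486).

A = b·y = 71.795 × 1.67 = 119.9 ft²
Wide channel: R ≈ y = 1.67 ft
Q = (1.486/n)·A·R^(2/3)·S^(1/2) = (1.486/0.041) × 119.9 × 1.670^(2/3) × 0.0053^(1/2) = 445.3 ft³/s

445 ft³/s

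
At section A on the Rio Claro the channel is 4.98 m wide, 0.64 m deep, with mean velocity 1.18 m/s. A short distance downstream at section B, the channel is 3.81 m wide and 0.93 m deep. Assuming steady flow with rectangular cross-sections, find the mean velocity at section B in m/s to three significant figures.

Q = A₁V₁ = (4.98×0.64) × 1.18 = 3.761 m³/s
A₂ = 3.81 × 0.93 = 3.543 m²
V₂ = Q/A₂ = 3.761/3.543 = 1.061 m/s

1.06 m/s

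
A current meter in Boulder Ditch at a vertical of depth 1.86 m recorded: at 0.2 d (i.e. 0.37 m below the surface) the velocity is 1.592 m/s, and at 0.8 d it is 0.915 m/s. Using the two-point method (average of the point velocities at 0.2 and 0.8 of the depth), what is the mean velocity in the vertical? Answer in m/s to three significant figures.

v̄ = (1.592 + 0.915) / 2 = 1.254 m/s

1.25 m/s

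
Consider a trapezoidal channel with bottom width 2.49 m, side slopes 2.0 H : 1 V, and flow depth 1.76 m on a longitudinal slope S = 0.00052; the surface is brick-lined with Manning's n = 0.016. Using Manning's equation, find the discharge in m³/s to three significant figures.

15.3 m³/s

A = (b + z·y)·y = (2.49 + 2.0×1.76)×1.76 = 10.58 m²
P = b + 2y√(1+z²) = 2.49 + 2×1.76×√(1+2.0²) = 10.36 m
R = A/P = 10.58/10.36 = 1.021 m
Q = (1/n)·A·R^(2/3)·S^(1/2) = (1/0.016) × 10.58 × 1.021^(2/3) × 0.00052^(1/2) = 15.28 m³/s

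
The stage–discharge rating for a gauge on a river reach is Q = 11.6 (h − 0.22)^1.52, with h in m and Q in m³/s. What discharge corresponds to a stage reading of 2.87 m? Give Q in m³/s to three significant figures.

Q = 11.6 × (2.87 − 0.22)^1.52 = 11.6 × 2.65^1.52 = 51.03 m³/s

51.0 m³/s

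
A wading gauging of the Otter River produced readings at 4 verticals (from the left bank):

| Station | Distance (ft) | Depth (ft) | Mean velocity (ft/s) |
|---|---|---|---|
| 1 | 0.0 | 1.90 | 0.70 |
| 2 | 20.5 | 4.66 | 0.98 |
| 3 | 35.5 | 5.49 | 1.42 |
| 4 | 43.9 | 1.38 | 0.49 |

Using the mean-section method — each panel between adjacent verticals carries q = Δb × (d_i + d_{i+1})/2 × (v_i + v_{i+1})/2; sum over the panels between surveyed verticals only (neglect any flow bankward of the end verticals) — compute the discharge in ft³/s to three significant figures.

Panel 1-2: Δb = 20.5 ft, d̄ = (1.90+4.66)/2 = 3.28, v̄ = (0.70+0.98)/2 = 0.84 → q = 20.5×3.28×0.84 = 56.48 ft³/s
Panel 2-3: Δb = 15 ft, d̄ = (4.66+5.49)/2 = 5.075, v̄ = (0.98+1.42)/2 = 1.2 → q = 15×5.075×1.2 = 91.35 ft³/s
Panel 3-4: Δb = 8.4 ft, d̄ = (5.49+1.38)/2 = 3.435, v̄ = (1.42+0.49)/2 = 0.955 → q = 8.4×3.435×0.955 = 27.56 ft³/s
Q = Σ q = 175.4 ft³/s

175 ft³/s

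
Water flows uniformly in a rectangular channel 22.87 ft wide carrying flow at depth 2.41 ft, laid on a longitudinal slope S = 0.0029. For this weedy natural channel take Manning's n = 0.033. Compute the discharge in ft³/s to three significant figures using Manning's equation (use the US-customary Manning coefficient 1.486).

211 ft³/s

A = b·y = 22.87 × 2.41 = 55.12 ft²
P = b + 2y = 22.87 + 2×2.41 = 27.69 ft
R = A/P = 55.12/27.69 = 1.990 ft
Q = (1.486/n)·A·R^(2/3)·S^(1/2) = (1.486/0.033) × 55.12 × 1.990^(2/3) × 0.0029^(1/2) = 211.5 ft³/s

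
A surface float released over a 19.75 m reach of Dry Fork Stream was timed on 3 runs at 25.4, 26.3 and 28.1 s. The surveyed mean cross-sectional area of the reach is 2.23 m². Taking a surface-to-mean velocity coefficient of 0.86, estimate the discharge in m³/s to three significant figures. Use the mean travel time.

1.42 m³/s

t̄ = (25.4 + 26.3 + 28.1) / 3 = 26.6 s
v_surface = L / t̄ = 19.75 / 26.6 = 0.7425 m/s
v_mean = 0.86 × 0.7425 = 0.6385 m/s
Q = A × v_mean = 2.23 × 0.6385 = 1.424 m³/s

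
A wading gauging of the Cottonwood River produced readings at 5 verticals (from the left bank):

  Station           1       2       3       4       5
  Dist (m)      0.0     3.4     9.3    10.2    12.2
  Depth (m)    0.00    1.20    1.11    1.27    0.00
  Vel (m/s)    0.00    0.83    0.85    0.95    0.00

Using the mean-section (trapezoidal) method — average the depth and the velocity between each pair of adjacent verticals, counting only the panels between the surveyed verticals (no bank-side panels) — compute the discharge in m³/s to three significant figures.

8.14 m³/s

Panel 1-2: Δb = 3.4 m, d̄ = (0.00+1.20)/2 = 0.6, v̄ = (0.00+0.83)/2 = 0.415 → q = 3.4×0.6×0.415 = 0.8466 m³/s
Panel 2-3: Δb = 5.9 m, d̄ = (1.20+1.11)/2 = 1.155, v̄ = (0.83+0.85)/2 = 0.84 → q = 5.9×1.155×0.84 = 5.724 m³/s
Panel 3-4: Δb = 0.9 m, d̄ = (1.11+1.27)/2 = 1.19, v̄ = (0.85+0.95)/2 = 0.9 → q = 0.9×1.19×0.9 = 0.9639 m³/s
Panel 4-5: Δb = 2 m, d̄ = (1.27+0.00)/2 = 0.635, v̄ = (0.95+0.00)/2 = 0.475 → q = 2×0.635×0.475 = 0.6033 m³/s
Q = Σ q = 8.138 m³/s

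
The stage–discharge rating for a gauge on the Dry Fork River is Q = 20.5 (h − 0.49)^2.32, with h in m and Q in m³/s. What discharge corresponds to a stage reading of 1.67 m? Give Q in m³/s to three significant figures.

30.1 m³/s

Q = 20.5 × (1.67 − 0.49)^2.32 = 20.5 × 1.18^2.32 = 30.10 m³/s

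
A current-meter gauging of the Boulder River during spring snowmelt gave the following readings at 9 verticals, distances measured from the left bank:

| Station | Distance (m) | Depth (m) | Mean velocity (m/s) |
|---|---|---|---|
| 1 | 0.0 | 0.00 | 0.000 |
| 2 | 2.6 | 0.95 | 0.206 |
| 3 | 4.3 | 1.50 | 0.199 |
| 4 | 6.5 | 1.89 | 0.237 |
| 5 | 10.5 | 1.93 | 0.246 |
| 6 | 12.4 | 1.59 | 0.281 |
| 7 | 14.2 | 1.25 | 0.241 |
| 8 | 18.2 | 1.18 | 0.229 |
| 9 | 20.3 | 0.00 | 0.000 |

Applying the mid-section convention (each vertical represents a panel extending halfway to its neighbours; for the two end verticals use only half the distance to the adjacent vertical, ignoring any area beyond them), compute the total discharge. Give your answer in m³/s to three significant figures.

w_2 = (4.3 − 0.0)/2 = 2.15 m; q_2 = 0.206 × 0.95 × 2.15 = 0.4208 m³/s
w_3 = (6.5 − 2.6)/2 = 1.95 m; q_3 = 0.199 × 1.50 × 1.95 = 0.5821 m³/s
w_4 = (10.5 − 4.3)/2 = 3.1 m; q_4 = 0.237 × 1.89 × 3.1 = 1.389 m³/s
w_5 = (12.4 − 6.5)/2 = 2.95 m; q_5 = 0.246 × 1.93 × 2.95 = 1.401 m³/s
w_6 = (14.2 − 10.5)/2 = 1.85 m; q_6 = 0.281 × 1.59 × 1.85 = 0.8266 m³/s
w_7 = (18.2 − 12.4)/2 = 2.9 m; q_7 = 0.241 × 1.25 × 2.9 = 0.8736 m³/s
w_8 = (20.3 − 14.2)/2 = 3.05 m; q_8 = 0.229 × 1.18 × 3.05 = 0.8242 m³/s
Stations 1, 9 contribute zero (depth or velocity is 0).
Q = Σ qᵢ = 6.316 m³/s

6.32 m³/s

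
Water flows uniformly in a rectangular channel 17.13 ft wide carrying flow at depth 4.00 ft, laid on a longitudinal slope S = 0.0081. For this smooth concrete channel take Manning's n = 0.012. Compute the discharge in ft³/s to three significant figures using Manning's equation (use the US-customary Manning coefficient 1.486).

1490 ft³/s

A = b·y = 17.13 × 4.00 = 68.52 ft²
P = b + 2y = 17.13 + 2×4.00 = 25.13 ft
R = A/P = 68.52/25.13 = 2.727 ft
Q = (1.486/n)·A·R^(2/3)·S^(1/2) = (1.486/0.012) × 68.52 × 2.727^(2/3) × 0.0081^(1/2) = 1490 ft³/s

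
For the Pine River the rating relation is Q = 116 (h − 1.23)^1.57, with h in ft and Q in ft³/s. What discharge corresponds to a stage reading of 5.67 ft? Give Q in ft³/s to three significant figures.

1200 ft³/s

Q = 116 × (5.67 − 1.23)^1.57 = 116 × 4.44^1.57 = 1205 ft³/s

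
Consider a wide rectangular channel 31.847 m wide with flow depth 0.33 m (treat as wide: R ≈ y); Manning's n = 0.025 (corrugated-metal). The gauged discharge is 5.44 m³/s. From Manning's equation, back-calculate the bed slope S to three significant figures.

A = b·y = 31.847 × 0.33 = 10.51 m²
Wide channel: R ≈ y = 0.33 m
S = (Q·n / (1·A·R^(2/3)))² = (5.44×0.025 / (1×10.51×0.4775))² = 0.0007343

0.000734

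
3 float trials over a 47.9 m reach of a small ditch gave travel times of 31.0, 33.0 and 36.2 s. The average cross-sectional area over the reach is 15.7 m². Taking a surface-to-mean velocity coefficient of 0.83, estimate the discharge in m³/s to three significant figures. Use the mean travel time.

18.7 m³/s

t̄ = (31.0 + 33.0 + 36.2) / 3 = 33.4 s
v_surface = L / t̄ = 47.9 / 33.4 = 1.434 m/s
v_mean = 0.83 × 1.434 = 1.190 m/s
Q = A × v_mean = 15.7 × 1.190 = 18.69 m³/s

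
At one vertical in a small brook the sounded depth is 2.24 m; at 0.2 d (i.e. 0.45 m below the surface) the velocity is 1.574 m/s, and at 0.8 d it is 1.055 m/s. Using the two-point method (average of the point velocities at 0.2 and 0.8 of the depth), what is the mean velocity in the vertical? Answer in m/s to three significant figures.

1.31 m/s

v̄ = (1.574 + 1.055) / 2 = 1.315 m/s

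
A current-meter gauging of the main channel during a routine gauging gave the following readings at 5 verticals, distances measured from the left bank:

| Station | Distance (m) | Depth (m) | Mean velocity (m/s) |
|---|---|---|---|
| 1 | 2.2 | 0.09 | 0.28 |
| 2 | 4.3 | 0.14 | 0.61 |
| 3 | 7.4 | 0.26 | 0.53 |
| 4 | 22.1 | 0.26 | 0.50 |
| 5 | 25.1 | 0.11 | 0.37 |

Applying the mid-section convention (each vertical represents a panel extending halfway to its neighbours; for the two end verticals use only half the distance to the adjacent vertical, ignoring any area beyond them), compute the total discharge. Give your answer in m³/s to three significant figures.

2.69 m³/s

w_1 = (4.3 − 2.2)/2 = 1.05 m; q_1 = 0.28 × 0.09 × 1.05 = 0.02646 m³/s
w_2 = (7.4 − 2.2)/2 = 2.6 m; q_2 = 0.61 × 0.14 × 2.6 = 0.2220 m³/s
w_3 = (22.1 − 4.3)/2 = 8.9 m; q_3 = 0.53 × 0.26 × 8.9 = 1.226 m³/s
w_4 = (25.1 − 7.4)/2 = 8.85 m; q_4 = 0.50 × 0.26 × 8.85 = 1.151 m³/s
w_5 = (25.1 − 22.1)/2 = 1.5 m; q_5 = 0.37 × 0.11 × 1.5 = 0.06105 m³/s
Q = Σ qᵢ = 2.686 m³/s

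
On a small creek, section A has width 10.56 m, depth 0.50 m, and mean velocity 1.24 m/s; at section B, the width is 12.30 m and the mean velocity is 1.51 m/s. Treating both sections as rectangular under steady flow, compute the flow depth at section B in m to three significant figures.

0.353 m

Q = A₁V₁ = (10.56×0.50) × 1.24 = 6.547 m³/s
d₂ = Q/(b₂ V₂) = 6.547/(12.30×1.51) = 0.3525 m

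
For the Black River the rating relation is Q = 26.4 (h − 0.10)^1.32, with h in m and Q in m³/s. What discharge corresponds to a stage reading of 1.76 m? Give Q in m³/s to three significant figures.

Q = 26.4 × (1.76 − 0.10)^1.32 = 26.4 × 1.66^1.32 = 51.54 m³/s

51.5 m³/s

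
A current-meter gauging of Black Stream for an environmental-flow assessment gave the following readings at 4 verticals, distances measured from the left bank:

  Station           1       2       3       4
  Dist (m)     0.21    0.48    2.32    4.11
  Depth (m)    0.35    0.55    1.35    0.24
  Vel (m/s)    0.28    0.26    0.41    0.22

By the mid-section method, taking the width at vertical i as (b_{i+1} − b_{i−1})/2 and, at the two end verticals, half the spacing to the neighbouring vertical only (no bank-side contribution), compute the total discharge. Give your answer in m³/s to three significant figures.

1.22 m³/s

w_1 = (0.48 − 0.21)/2 = 0.135 m; q_1 = 0.28 × 0.35 × 0.135 = 0.01323 m³/s
w_2 = (2.32 − 0.21)/2 = 1.055 m; q_2 = 0.26 × 0.55 × 1.055 = 0.1509 m³/s
w_3 = (4.11 − 0.48)/2 = 1.815 m; q_3 = 0.41 × 1.35 × 1.815 = 1.005 m³/s
w_4 = (4.11 − 2.32)/2 = 0.895 m; q_4 = 0.22 × 0.24 × 0.895 = 0.04726 m³/s
Q = Σ qᵢ = 1.216 m³/s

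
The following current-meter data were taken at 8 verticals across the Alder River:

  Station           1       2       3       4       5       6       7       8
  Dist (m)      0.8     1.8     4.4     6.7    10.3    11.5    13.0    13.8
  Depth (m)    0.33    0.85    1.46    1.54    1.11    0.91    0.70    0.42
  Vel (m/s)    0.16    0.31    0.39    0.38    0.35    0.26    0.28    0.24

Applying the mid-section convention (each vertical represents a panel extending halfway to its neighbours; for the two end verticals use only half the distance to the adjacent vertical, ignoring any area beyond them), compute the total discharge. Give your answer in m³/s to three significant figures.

w_1 = (1.8 − 0.8)/2 = 0.5 m; q_1 = 0.16 × 0.33 × 0.5 = 0.02640 m³/s
w_2 = (4.4 − 0.8)/2 = 1.8 m; q_2 = 0.31 × 0.85 × 1.8 = 0.4743 m³/s
w_3 = (6.7 − 1.8)/2 = 2.45 m; q_3 = 0.39 × 1.46 × 2.45 = 1.395 m³/s
w_4 = (10.3 − 4.4)/2 = 2.95 m; q_4 = 0.38 × 1.54 × 2.95 = 1.726 m³/s
w_5 = (11.5 − 6.7)/2 = 2.4 m; q_5 = 0.35 × 1.11 × 2.4 = 0.9324 m³/s
w_6 = (13.0 − 10.3)/2 = 1.35 m; q_6 = 0.26 × 0.91 × 1.35 = 0.3194 m³/s
w_7 = (13.8 − 11.5)/2 = 1.15 m; q_7 = 0.28 × 0.70 × 1.15 = 0.2254 m³/s
w_8 = (13.8 − 13.0)/2 = 0.4 m; q_8 = 0.24 × 0.42 × 0.4 = 0.04032 m³/s
Q = Σ qᵢ = 5.140 m³/s

5.14 m³/s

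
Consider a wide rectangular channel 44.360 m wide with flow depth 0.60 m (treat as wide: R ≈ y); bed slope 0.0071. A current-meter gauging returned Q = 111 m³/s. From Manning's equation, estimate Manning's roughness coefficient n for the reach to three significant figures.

0.0144

A = b·y = 44.360 × 0.60 = 26.62 m²
Wide channel: R ≈ y = 0.60 m
n = (1/Q)·A·R^(2/3)·S^(1/2) = (1/111) × 26.62 × 0.7114 × 0.08426 = 0.01437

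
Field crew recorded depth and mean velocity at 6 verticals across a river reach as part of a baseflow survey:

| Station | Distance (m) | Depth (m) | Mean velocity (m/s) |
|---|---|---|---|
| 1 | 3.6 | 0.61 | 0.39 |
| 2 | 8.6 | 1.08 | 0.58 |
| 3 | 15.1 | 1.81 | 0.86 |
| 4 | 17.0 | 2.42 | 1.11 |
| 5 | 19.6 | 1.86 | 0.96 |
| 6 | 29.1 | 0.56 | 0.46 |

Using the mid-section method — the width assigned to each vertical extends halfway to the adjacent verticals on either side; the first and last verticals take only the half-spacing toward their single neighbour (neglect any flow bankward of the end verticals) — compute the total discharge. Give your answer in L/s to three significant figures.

28800 L/s

w_1 = (8.6 − 3.6)/2 = 2.5 m; q_1 = 0.39 × 0.61 × 2.5 = 0.5948 m³/s
w_2 = (15.1 − 3.6)/2 = 5.75 m; q_2 = 0.58 × 1.08 × 5.75 = 3.602 m³/s
w_3 = (17.0 − 8.6)/2 = 4.2 m; q_3 = 0.86 × 1.81 × 4.2 = 6.538 m³/s
w_4 = (19.6 − 15.1)/2 = 2.25 m; q_4 = 1.11 × 2.42 × 2.25 = 6.044 m³/s
w_5 = (29.1 − 17.0)/2 = 6.05 m; q_5 = 0.96 × 1.86 × 6.05 = 10.80 m³/s
w_6 = (29.1 − 19.6)/2 = 4.75 m; q_6 = 0.46 × 0.56 × 4.75 = 1.224 m³/s
Q = Σ qᵢ = 28.80 m³/s
= 28.80 × 1000 = 28800 L/s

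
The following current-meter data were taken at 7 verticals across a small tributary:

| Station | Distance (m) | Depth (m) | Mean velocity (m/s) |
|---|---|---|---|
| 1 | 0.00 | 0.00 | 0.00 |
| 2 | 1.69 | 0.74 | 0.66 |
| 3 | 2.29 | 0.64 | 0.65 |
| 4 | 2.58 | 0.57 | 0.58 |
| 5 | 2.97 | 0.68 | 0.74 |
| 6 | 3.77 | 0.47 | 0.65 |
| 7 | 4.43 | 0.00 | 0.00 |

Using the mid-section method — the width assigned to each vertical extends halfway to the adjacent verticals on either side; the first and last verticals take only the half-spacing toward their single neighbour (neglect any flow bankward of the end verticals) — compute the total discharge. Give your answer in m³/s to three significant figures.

w_2 = (2.29 − 0.00)/2 = 1.145 m; q_2 = 0.66 × 0.74 × 1.145 = 0.5592 m³/s
w_3 = (2.58 − 1.69)/2 = 0.445 m; q_3 = 0.65 × 0.64 × 0.445 = 0.1851 m³/s
w_4 = (2.97 − 2.29)/2 = 0.34 m; q_4 = 0.58 × 0.57 × 0.34 = 0.1124 m³/s
w_5 = (3.77 − 2.58)/2 = 0.595 m; q_5 = 0.74 × 0.68 × 0.595 = 0.2994 m³/s
w_6 = (4.43 − 2.97)/2 = 0.73 m; q_6 = 0.65 × 0.47 × 0.73 = 0.2230 m³/s
Stations 1, 7 contribute zero (depth or velocity is 0).
Q = Σ qᵢ = 1.379 m³/s

1.38 m³/s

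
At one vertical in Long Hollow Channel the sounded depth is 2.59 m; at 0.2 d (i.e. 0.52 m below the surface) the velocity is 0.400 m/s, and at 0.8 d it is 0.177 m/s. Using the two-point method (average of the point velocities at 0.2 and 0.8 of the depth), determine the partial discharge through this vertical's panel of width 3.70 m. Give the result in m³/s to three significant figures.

v̄ = (0.400 + 0.177) / 2 = 0.2885 m/s
q = v̄ × d × w = 0.2885 × 2.59 × 3.70 = 2.765 m³/s

2.76 m³/s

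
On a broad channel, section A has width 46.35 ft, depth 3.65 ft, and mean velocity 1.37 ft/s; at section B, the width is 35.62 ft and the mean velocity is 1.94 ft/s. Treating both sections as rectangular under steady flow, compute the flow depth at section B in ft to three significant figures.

Q = A₁V₁ = (46.35×3.65) × 1.37 = 231.8 ft³/s
d₂ = Q/(b₂ V₂) = 231.8/(35.62×1.94) = 3.354 ft

3.35 ft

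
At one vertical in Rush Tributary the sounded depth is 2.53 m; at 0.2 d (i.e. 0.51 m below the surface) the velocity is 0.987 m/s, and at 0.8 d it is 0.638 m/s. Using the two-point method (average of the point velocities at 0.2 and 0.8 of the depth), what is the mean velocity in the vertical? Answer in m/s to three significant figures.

v̄ = (0.987 + 0.638) / 2 = 0.8125 m/s

0.813 m/s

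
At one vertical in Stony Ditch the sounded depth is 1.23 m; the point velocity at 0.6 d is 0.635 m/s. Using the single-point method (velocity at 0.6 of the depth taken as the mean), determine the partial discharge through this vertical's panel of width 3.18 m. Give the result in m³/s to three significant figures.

v̄ = v₀.₆ = 0.635 m/s
q = v̄ × d × w = 0.6350 × 1.23 × 3.18 = 2.484 m³/s

2.48 m³/s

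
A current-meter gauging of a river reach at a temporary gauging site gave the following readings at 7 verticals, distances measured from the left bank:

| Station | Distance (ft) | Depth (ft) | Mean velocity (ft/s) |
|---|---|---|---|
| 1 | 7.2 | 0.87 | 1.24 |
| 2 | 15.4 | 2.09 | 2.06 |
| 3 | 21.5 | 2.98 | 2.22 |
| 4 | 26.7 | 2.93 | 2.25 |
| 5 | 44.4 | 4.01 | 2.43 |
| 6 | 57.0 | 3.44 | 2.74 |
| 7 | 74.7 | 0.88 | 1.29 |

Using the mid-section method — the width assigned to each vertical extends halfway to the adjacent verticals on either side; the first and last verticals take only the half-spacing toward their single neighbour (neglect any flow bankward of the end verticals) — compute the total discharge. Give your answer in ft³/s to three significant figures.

w_1 = (15.4 − 7.2)/2 = 4.1 ft; q_1 = 1.24 × 0.87 × 4.1 = 4.423 ft³/s
w_2 = (21.5 − 7.2)/2 = 7.15 ft; q_2 = 2.06 × 2.09 × 7.15 = 30.78 ft³/s
w_3 = (26.7 − 15.4)/2 = 5.65 ft; q_3 = 2.22 × 2.98 × 5.65 = 37.38 ft³/s
w_4 = (44.4 − 21.5)/2 = 11.45 ft; q_4 = 2.25 × 2.93 × 11.45 = 75.48 ft³/s
w_5 = (57.0 − 26.7)/2 = 15.15 ft; q_5 = 2.43 × 4.01 × 15.15 = 147.6 ft³/s
w_6 = (74.7 − 44.4)/2 = 15.15 ft; q_6 = 2.74 × 3.44 × 15.15 = 142.8 ft³/s
w_7 = (74.7 − 57.0)/2 = 8.85 ft; q_7 = 1.29 × 0.88 × 8.85 = 10.05 ft³/s
Q = Σ qᵢ = 448.5 ft³/s

449 ft³/s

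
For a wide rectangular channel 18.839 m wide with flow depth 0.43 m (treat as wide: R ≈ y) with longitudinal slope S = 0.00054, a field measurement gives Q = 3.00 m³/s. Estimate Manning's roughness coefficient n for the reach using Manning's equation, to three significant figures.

0.0357

A = b·y = 18.839 × 0.43 = 8.101 m²
Wide channel: R ≈ y = 0.43 m
n = (1/Q)·A·R^(2/3)·S^(1/2) = (1/3.00) × 8.101 × 0.5697 × 0.02324 = 0.03575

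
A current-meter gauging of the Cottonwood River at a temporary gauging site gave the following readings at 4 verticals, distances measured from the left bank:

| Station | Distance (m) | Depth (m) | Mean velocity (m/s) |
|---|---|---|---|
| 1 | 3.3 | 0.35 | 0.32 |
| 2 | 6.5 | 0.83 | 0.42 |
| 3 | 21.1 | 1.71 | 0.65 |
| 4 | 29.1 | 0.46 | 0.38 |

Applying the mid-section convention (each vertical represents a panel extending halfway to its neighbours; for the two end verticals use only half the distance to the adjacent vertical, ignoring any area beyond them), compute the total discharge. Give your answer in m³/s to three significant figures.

w_1 = (6.5 − 3.3)/2 = 1.6 m; q_1 = 0.32 × 0.35 × 1.6 = 0.1792 m³/s
w_2 = (21.1 − 3.3)/2 = 8.9 m; q_2 = 0.42 × 0.83 × 8.9 = 3.103 m³/s
w_3 = (29.1 − 6.5)/2 = 11.3 m; q_3 = 0.65 × 1.71 × 11.3 = 12.56 m³/s
w_4 = (29.1 − 21.1)/2 = 4 m; q_4 = 0.38 × 0.46 × 4 = 0.6992 m³/s
Q = Σ qᵢ = 16.54 m³/s

16.5 m³/s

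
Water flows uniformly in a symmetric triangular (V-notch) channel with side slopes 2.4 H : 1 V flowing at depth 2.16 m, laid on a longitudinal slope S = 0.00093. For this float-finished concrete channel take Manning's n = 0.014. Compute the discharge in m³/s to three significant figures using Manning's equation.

24.3 m³/s

A = z·y² = 2.4×2.16² = 11.20 m²
P = 2y√(1+z²) = 2×2.16×√(1+2.4²) = 11.23 m
R = A/P = 11.20/11.23 = 0.9969 m
Q = (1/n)·A·R^(2/3)·S^(1/2) = (1/0.014) × 11.20 × 0.9969^(2/3) × 0.00093^(1/2) = 24.34 m³/s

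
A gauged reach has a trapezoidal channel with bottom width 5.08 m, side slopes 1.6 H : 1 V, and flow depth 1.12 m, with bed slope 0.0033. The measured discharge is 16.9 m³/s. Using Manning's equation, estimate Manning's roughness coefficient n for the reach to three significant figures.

A = (b + z·y)·y = (5.08 + 1.6×1.12)×1.12 = 7.697 m²
P = b + 2y√(1+z²) = 5.08 + 2×1.12×√(1+1.6²) = 9.306 m
R = A/P = 7.697/9.306 = 0.8270 m
n = (1/Q)·A·R^(2/3)·S^(1/2) = (1/16.9) × 7.697 × 0.8811 × 0.05745 = 0.02305

0.0231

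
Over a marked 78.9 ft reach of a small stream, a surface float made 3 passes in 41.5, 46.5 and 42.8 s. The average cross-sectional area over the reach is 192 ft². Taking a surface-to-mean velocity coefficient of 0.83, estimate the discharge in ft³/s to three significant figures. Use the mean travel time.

288 ft³/s

t̄ = (41.5 + 46.5 + 42.8) / 3 = 43.6 s
v_surface = L / t̄ = 78.9 / 43.6 = 1.810 ft/s
v_mean = 0.83 × 1.810 = 1.502 ft/s
Q = A × v_mean = 192 × 1.502 = 288.4 ft³/s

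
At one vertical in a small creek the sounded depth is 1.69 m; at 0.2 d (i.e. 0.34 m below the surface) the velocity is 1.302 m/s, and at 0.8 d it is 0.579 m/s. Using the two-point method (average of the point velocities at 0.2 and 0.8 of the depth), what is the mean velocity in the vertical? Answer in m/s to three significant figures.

v̄ = (1.302 + 0.579) / 2 = 0.9405 m/s

0.941 m/s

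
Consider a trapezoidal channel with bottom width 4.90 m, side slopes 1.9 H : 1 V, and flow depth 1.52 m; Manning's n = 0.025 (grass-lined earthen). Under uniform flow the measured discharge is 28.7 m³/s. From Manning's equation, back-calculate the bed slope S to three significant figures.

0.00350

A = (b + z·y)·y = (4.90 + 1.9×1.52)×1.52 = 11.84 m²
P = b + 2y√(1+z²) = 4.90 + 2×1.52×√(1+1.9²) = 11.43 m
R = A/P = 11.84/11.43 = 1.036 m
S = (Q·n / (1·A·R^(2/3)))² = (28.7×0.025 / (1×11.84×1.024))² = 0.003505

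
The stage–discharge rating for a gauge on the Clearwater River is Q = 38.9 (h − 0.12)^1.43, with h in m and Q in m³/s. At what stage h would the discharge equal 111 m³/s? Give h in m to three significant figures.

h − h₀ = (Q/C)^(1/b) = (111/38.9)^(1/1.43) = 2.082 m
h = 0.12 + 2.082 = 2.202 m

2.20 m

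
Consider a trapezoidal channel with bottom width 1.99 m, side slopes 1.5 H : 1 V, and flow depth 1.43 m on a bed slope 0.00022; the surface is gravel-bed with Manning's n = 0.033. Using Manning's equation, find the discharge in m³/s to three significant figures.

2.34 m³/s

A = (b + z·y)·y = (1.99 + 1.5×1.43)×1.43 = 5.913 m²
P = b + 2y√(1+z²) = 1.99 + 2×1.43×√(1+1.5²) = 7.146 m
R = A/P = 5.913/7.146 = 0.8275 m
Q = (1/n)·A·R^(2/3)·S^(1/2) = (1/0.033) × 5.913 × 0.8275^(2/3) × 0.00022^(1/2) = 2.342 m³/s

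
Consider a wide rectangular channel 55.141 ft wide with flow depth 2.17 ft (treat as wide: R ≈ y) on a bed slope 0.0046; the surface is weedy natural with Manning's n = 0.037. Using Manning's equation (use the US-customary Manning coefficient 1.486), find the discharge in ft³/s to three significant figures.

546 ft³/s

A = b·y = 55.141 × 2.17 = 119.7 ft²
Wide channel: R ≈ y = 2.17 ft
Q = (1.486/n)·A·R^(2/3)·S^(1/2) = (1.486/0.037) × 119.7 × 2.170^(2/3) × 0.0046^(1/2) = 546.3 ft³/s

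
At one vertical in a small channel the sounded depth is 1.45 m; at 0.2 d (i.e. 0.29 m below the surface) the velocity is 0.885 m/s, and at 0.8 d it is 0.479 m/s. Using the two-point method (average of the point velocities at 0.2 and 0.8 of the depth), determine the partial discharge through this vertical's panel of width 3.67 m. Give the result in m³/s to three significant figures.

v̄ = (0.885 + 0.479) / 2 = 0.6820 m/s
q = v̄ × d × w = 0.6820 × 1.45 × 3.67 = 3.629 m³/s

3.63 m³/s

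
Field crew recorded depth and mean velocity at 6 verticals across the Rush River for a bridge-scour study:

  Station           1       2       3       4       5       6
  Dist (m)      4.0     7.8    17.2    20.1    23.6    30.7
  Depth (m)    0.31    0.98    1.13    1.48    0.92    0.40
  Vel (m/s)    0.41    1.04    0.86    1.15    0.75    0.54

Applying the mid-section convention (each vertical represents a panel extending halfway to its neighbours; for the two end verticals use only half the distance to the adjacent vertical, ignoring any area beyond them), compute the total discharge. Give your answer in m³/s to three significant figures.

22.8 m³/s

w_1 = (7.8 − 4.0)/2 = 1.9 m; q_1 = 0.41 × 0.31 × 1.9 = 0.2415 m³/s
w_2 = (17.2 − 4.0)/2 = 6.6 m; q_2 = 1.04 × 0.98 × 6.6 = 6.727 m³/s
w_3 = (20.1 − 7.8)/2 = 6.15 m; q_3 = 0.86 × 1.13 × 6.15 = 5.977 m³/s
w_4 = (23.6 − 17.2)/2 = 3.2 m; q_4 = 1.15 × 1.48 × 3.2 = 5.446 m³/s
w_5 = (30.7 − 20.1)/2 = 5.3 m; q_5 = 0.75 × 0.92 × 5.3 = 3.657 m³/s
w_6 = (30.7 − 23.6)/2 = 3.55 m; q_6 = 0.54 × 0.40 × 3.55 = 0.7668 m³/s
Q = Σ qᵢ = 22.81 m³/s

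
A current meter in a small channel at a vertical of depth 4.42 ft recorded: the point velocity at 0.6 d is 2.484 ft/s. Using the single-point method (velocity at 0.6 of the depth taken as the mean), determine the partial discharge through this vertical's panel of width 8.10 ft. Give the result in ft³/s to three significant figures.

88.9 ft³/s

v̄ = v₀.₆ = 2.484 ft/s
q = v̄ × d × w = 2.484 × 4.42 × 8.10 = 88.93 ft³/s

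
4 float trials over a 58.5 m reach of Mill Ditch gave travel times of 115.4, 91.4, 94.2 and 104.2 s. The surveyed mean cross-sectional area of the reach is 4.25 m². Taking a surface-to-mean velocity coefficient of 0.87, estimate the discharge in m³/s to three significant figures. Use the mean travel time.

2.14 m³/s

t̄ = (115.4 + 91.4 + 94.2 + 104.2) / 4 = 101.3 s
v_surface = L / t̄ = 58.5 / 101.3 = 0.5775 m/s
v_mean = 0.87 × 0.5775 = 0.5024 m/s
Q = A × v_mean = 4.25 × 0.5024 = 2.135 m³/s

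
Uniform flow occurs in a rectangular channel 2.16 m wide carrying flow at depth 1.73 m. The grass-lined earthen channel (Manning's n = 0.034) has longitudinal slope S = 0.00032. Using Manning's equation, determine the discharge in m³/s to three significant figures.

1.50 m³/s

A = b·y = 2.16 × 1.73 = 3.737 m²
P = b + 2y = 2.16 + 2×1.73 = 5.620 m
R = A/P = 3.737/5.620 = 0.6649 m
Q = (1/n)·A·R^(2/3)·S^(1/2) = (1/0.034) × 3.737 × 0.6649^(2/3) × 0.00032^(1/2) = 1.498 m³/s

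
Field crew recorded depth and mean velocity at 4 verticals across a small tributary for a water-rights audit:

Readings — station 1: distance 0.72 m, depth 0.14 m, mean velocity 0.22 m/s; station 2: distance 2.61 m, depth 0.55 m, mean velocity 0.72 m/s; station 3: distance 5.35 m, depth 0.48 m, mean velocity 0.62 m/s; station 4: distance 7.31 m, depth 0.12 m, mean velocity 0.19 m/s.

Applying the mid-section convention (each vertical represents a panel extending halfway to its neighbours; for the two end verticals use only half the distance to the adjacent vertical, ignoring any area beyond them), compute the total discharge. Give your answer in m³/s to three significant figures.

w_1 = (2.61 − 0.72)/2 = 0.945 m; q_1 = 0.22 × 0.14 × 0.945 = 0.02911 m³/s
w_2 = (5.35 − 0.72)/2 = 2.315 m; q_2 = 0.72 × 0.55 × 2.315 = 0.9167 m³/s
w_3 = (7.31 − 2.61)/2 = 2.35 m; q_3 = 0.62 × 0.48 × 2.35 = 0.6994 m³/s
w_4 = (7.31 − 5.35)/2 = 0.98 m; q_4 = 0.19 × 0.12 × 0.98 = 0.02234 m³/s
Q = Σ qᵢ = 1.668 m³/s

1.67 m³/s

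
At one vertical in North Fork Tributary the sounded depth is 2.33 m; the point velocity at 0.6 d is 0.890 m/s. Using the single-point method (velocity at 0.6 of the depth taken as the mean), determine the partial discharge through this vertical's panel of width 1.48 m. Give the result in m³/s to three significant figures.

v̄ = v₀.₆ = 0.890 m/s
q = v̄ × d × w = 0.8900 × 2.33 × 1.48 = 3.069 m³/s

3.07 m³/s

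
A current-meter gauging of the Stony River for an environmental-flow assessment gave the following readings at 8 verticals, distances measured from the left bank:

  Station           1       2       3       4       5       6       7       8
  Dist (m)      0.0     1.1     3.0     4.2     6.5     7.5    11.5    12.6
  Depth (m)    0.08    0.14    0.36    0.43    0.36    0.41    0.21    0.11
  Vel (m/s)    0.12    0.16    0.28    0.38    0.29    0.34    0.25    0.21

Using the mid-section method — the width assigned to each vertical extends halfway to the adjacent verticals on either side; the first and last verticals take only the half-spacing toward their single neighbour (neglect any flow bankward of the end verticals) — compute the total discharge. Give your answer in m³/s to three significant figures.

w_1 = (1.1 − 0.0)/2 = 0.55 m; q_1 = 0.12 × 0.08 × 0.55 = 0.005280 m³/s
w_2 = (3.0 − 0.0)/2 = 1.5 m; q_2 = 0.16 × 0.14 × 1.5 = 0.03360 m³/s
w_3 = (4.2 − 1.1)/2 = 1.55 m; q_3 = 0.28 × 0.36 × 1.55 = 0.1562 m³/s
w_4 = (6.5 − 3.0)/2 = 1.75 m; q_4 = 0.38 × 0.43 × 1.75 = 0.2860 m³/s
w_5 = (7.5 − 4.2)/2 = 1.65 m; q_5 = 0.29 × 0.36 × 1.65 = 0.1723 m³/s
w_6 = (11.5 − 6.5)/2 = 2.5 m; q_6 = 0.34 × 0.41 × 2.5 = 0.3485 m³/s
w_7 = (12.6 − 7.5)/2 = 2.55 m; q_7 = 0.25 × 0.21 × 2.55 = 0.1339 m³/s
w_8 = (12.6 − 11.5)/2 = 0.55 m; q_8 = 0.21 × 0.11 × 0.55 = 0.01271 m³/s
Q = Σ qᵢ = 1.148 m³/s

1.15 m³/s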